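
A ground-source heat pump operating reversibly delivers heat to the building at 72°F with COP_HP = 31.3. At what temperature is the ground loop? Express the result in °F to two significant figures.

COP_HP = T_H/(T_H − T_C) gives T_H − T_C = T_H/COP.
With T_H = 295.37 K, T_C = 295.37 × (1 − 1/31.3) = 285.94 K.
Converting, 285.94 K = 55.01°F.

55 °F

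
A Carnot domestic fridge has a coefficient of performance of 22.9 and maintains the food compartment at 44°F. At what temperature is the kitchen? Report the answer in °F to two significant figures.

66 °F

COP_R = T_C/(T_H − T_C) gives T_H − T_C = T_C/COP.
With T_C = 279.82 K, T_H = 279.82 × (1 + 1/22.9) = 292.04 K.
Converting, 292.04 K = 65.99°F.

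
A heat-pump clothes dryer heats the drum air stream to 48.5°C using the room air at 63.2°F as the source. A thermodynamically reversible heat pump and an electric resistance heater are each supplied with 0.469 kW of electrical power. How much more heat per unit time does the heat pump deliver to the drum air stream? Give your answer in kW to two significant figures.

In absolute terms T_C = 290.48 K and T_H = 321.65 K, so ΔT = 31.17 K.
COP_Carnot = T_H/ΔT = 321.65/31.17 = 10.32.
The heat pump delivers Q̇_H = COP × Ẇ = 4.840 kW; the resistance heater delivers Ẇ = 0.4690 kW.
Extra = (COP − 1)·Ẇ = 4.371 kW.

4.4 kW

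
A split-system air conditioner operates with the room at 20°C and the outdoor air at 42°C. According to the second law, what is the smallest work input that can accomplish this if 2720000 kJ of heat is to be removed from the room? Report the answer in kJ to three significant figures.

In absolute terms T_C = 293.15 K and T_H = 315.15 K, so ΔT = 22.00 K.
The reversible limit is COP_R = T_C/ΔT = 13.33, so W_min = Q_C/COP = Q_C·ΔT/T_C.
W_min = 2720000 × 22.00/293.15 = 204100 kJ.

204000 kJ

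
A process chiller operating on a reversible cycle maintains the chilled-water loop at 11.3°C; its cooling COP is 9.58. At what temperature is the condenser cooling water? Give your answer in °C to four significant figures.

COP_R = T_C/(T_H − T_C) gives T_H − T_C = T_C/COP.
With T_C = 284.45 K, T_H = 284.45 × (1 + 1/9.58) = 314.14 K.
Converting, 314.14 K = 40.99°C.

40.99 °C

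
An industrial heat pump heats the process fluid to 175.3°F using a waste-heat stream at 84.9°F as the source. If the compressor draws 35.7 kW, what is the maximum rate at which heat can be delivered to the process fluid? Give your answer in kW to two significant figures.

250 kW

In absolute terms T_C = 302.54 K and T_H = 352.76 K, so ΔT = 50.22 K.
COP_Carnot = T_H/ΔT = 352.76/50.22 = 7.024.
Q̇_max = COP_Carnot × Ẇ = 7.024 × 35.70 kW = 250.8 kW.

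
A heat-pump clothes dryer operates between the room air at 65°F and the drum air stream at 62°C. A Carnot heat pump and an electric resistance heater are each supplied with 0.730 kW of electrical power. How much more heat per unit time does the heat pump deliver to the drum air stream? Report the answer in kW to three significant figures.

In absolute terms T_C = 291.48 K and T_H = 335.15 K, so ΔT = 43.67 K.
COP_Carnot = T_H/ΔT = 335.15/43.67 = 7.675.
The heat pump delivers Q̇_H = COP × Ẇ = 5.603 kW; the resistance heater delivers Ẇ = 0.7300 kW.
Extra = (COP − 1)·Ẇ = 4.873 kW.

4.87 kW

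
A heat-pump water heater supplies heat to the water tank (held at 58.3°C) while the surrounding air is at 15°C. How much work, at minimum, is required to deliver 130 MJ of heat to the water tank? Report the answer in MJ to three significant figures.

In absolute terms T_C = 288.15 K and T_H = 331.45 K, so ΔT = 43.30 K.
The reversible limit is COP_HP = T_H/ΔT = 7.655, so W_min = Q_H/COP = Q_H·ΔT/T_H.
W_min = 130.0 × 43.30/331.45 = 16.98 MJ.

17.0 MJ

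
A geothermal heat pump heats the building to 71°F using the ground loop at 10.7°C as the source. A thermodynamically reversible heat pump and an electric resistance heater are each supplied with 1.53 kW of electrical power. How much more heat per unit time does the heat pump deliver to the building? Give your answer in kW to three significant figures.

In absolute terms T_C = 283.85 K and T_H = 294.82 K, so ΔT = 10.97 K.
COP_Carnot = T_H/ΔT = 294.82/10.97 = 26.88.
The heat pump delivers Q̇_H = COP × Ẇ = 41.13 kW; the resistance heater delivers Ẇ = 1.530 kW.
Extra = (COP − 1)·Ẇ = 39.60 kW.

39.6 kW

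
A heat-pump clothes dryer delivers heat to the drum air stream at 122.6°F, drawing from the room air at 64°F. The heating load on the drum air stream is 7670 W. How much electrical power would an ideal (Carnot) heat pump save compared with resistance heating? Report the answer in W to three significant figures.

6900 W

In absolute terms T_C = 290.93 K and T_H = 323.48 K, so ΔT = 32.56 K.
COP_Carnot = T_H/ΔT = 323.48/32.56 = 9.936.
Resistance heating needs Ẇ_res = Q̇_H = 7670 W; the reversible heat pump needs only Ẇ_hp = Q̇_H/COP = 771.9 W.
Saving = 7670 − 771.9 = 6898 W.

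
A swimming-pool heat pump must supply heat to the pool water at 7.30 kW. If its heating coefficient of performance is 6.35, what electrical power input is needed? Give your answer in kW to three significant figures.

1.15 kW

Ẇ = Q̇_H/COP_HP = 7.300/6.35 = 1.150 kW.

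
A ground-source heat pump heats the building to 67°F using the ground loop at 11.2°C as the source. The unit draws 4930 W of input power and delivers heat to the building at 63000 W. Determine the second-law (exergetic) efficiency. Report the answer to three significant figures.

0.360

COP_actual = Q̇_H/Ẇ = 63000/4930 = 12.78.
In absolute terms T_C = 284.35 K and T_H = 292.59 K, so ΔT = 8.244 K.
COP_Carnot = T_H/ΔT = 292.59/8.244 = 35.49.
η_II = COP_actual/COP_Carnot = 12.78/35.49 = 0.3601.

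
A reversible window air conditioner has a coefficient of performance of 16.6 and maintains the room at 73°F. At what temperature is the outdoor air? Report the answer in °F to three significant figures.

105 °F

COP_R = T_C/(T_H − T_C) gives T_H − T_C = T_C/COP.
With T_C = 295.93 K, T_H = 295.93 × (1 + 1/16.6) = 313.75 K.
Converting, 313.75 K = 105.09°F.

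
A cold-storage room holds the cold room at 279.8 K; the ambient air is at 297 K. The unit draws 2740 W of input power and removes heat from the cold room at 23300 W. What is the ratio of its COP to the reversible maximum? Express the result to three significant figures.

COP_actual = Q̇_C/Ẇ = 23300/2740 = 8.504.
The reservoir spacing is ΔT = 297 − 279.8 = 17.20 K.
COP_Carnot = T_C/ΔT = 279.80/17.20 = 16.27.
η_II = COP_actual/COP_Carnot = 8.504/16.27 = 0.5227.

0.523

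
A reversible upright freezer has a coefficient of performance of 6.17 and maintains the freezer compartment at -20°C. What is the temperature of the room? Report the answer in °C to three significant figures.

21.0 °C

COP_R = T_C/(T_H − T_C) gives T_H − T_C = T_C/COP.
With T_C = 253.15 K, T_H = 253.15 × (1 + 1/6.17) = 294.18 K.
Converting, 294.18 K = 21.03°C.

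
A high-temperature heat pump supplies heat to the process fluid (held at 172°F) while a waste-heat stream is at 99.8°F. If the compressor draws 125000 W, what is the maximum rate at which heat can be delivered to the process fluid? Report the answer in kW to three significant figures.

1090 kW

In absolute terms T_C = 310.82 K and T_H = 350.93 K, so ΔT = 40.11 K.
COP_Carnot = T_H/ΔT = 350.93/40.11 = 8.749.
Q̇_max = COP_Carnot × Ẇ = 8.749 × 125000 W = 1094000 W = 1094 kW.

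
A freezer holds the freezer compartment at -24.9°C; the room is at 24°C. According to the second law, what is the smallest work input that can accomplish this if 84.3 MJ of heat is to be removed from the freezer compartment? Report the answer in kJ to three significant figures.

In absolute terms T_C = 248.25 K and T_H = 297.15 K, so ΔT = 48.90 K.
The reversible limit is COP_R = T_C/ΔT = 5.077, so W_min = Q_C/COP = Q_C·ΔT/T_C.
W_min = 84.30 × 48.90/248.25 = 16.61 MJ = 16610 kJ.

16600 kJ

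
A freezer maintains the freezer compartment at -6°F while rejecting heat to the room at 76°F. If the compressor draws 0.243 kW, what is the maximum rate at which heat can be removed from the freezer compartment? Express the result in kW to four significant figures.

In absolute terms T_C = 252.04 K and T_H = 297.59 K, so ΔT = 45.56 K.
COP_Carnot = T_C/ΔT = 252.04/45.56 = 5.533.
Q̇_max = COP_Carnot × Ẇ = 5.533 × 0.2430 kW = 1.344 kW.

1.344 kW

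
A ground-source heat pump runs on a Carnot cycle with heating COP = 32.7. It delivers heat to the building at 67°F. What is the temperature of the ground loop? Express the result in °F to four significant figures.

50.89 °F

COP_HP = T_H/(T_H − T_C) gives T_H − T_C = T_H/COP.
With T_H = 292.59 K, T_C = 292.59 × (1 − 1/32.7) = 283.65 K.
Converting, 283.65 K = 50.89°F.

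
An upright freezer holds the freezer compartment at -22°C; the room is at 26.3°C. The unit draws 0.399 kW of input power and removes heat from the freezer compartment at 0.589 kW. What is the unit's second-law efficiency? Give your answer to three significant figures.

COP_actual = Q̇_C/Ẇ = 0.5890/0.3990 = 1.476.
In absolute terms T_C = 251.15 K and T_H = 299.45 K, so ΔT = 48.30 K.
COP_Carnot = T_C/ΔT = 251.15/48.30 = 5.200.
η_II = COP_actual/COP_Carnot = 1.476/5.200 = 0.2839.

0.284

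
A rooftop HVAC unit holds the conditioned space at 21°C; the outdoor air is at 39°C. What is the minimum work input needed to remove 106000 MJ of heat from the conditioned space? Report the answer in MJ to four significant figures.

6486 MJ

In absolute terms T_C = 294.15 K and T_H = 312.15 K, so ΔT = 18.00 K.
The reversible limit is COP_R = T_C/ΔT = 16.34, so W_min = Q_C/COP = Q_C·ΔT/T_C.
W_min = 106000 × 18.00/294.15 = 6486 MJ.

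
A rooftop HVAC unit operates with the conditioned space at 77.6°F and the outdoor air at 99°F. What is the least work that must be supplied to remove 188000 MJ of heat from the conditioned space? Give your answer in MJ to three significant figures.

In absolute terms T_C = 298.48 K and T_H = 310.37 K, so ΔT = 11.89 K.
The reversible limit is COP_R = T_C/ΔT = 25.11, so W_min = Q_C/COP = Q_C·ΔT/T_C.
W_min = 188000 × 11.89/298.48 = 7488 MJ.

7490 MJ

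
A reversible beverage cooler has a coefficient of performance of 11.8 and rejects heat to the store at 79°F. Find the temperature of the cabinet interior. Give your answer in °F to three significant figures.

36.9 °F

For a Carnot refrigerator COP_R = T_C/(T_H − T_C), so T_C = COP·T_H/(1 + COP).
With T_H = 299.26 K, T_C = 11.8 × 299.26/12.80 = 275.88 K.
Converting, 275.88 K = 36.92°F.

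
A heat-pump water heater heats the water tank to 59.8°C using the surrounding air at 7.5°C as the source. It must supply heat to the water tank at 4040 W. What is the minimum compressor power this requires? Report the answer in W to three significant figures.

In absolute terms T_C = 280.65 K and T_H = 332.95 K, so ΔT = 52.30 K.
COP_Carnot = T_H/ΔT = 332.95/52.30 = 6.366.
Ẇ_min = Q̇/COP_Carnot = 4040/6.366 = 634.6 W.

635 W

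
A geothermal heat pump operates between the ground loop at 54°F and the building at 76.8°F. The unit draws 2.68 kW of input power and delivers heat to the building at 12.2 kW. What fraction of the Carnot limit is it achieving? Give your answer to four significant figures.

0.1935

COP_actual = Q̇_H/Ẇ = 12.20/2.680 = 4.552.
In absolute terms T_C = 285.37 K and T_H = 298.04 K, so ΔT = 12.67 K.
COP_Carnot = T_H/ΔT = 298.04/12.67 = 23.53.
η_II = COP_actual/COP_Carnot = 4.552/23.53 = 0.1935.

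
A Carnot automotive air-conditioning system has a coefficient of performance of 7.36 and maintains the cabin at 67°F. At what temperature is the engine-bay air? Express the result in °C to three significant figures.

59.2 °C

COP_R = T_C/(T_H − T_C) gives T_H − T_C = T_C/COP.
With T_C = 292.59 K, T_H = 292.59 × (1 + 1/7.36) = 332.35 K.
Converting, 332.35 K = 59.20°C.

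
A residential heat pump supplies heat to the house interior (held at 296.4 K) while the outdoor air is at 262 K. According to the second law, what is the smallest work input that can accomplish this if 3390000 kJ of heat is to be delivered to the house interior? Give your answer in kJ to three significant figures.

393000 kJ

The reservoir spacing is ΔT = 296.4 − 262 = 34.40 K.
The reversible limit is COP_HP = T_H/ΔT = 8.616, so W_min = Q_H/COP = Q_H·ΔT/T_H.
W_min = 3390000 × 34.40/296.40 = 393400 kJ.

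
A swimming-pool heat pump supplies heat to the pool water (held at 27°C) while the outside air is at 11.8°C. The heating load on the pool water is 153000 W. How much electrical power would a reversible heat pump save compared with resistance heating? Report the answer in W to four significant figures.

145300 W

In absolute terms T_C = 284.95 K and T_H = 300.15 K, so ΔT = 15.20 K.
COP_Carnot = T_H/ΔT = 300.15/15.20 = 19.75.
Resistance heating needs Ẇ_res = Q̇_H = 153000 W; the reversible heat pump needs only Ẇ_hp = Q̇_H/COP = 7748 W.
Saving = 153000 − 7748 = 145300 W.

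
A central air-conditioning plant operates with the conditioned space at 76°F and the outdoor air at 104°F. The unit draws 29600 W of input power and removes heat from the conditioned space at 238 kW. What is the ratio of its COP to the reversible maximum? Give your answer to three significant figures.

Converting, Q̇_C = 238.0 kW = 238000 W, so COP_actual = Q̇_C/Ẇ = 238000/29600 = 8.041.
In absolute terms T_C = 297.59 K and T_H = 313.15 K, so ΔT = 15.56 K.
COP_Carnot = T_C/ΔT = 297.59/15.56 = 19.13.
η_II = COP_actual/COP_Carnot = 8.041/19.13 = 0.4203.

0.420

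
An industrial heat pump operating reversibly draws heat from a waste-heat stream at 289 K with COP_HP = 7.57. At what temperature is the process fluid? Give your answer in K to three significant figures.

333 K

COP_HP = T_H/(T_H − T_C) rearranges to T_H = COP·T_C/(COP − 1).
With T_C = 289.00 K, T_H = 7.57 × 289.00/6.570 = 332.99 K.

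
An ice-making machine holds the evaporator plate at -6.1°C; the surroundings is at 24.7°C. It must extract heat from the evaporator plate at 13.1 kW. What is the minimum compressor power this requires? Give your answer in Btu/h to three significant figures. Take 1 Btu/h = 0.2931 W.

In absolute terms T_C = 267.05 K and T_H = 297.85 K, so ΔT = 30.80 K.
COP_Carnot = T_C/ΔT = 267.05/30.80 = 8.670.
Ẇ_min = Q̇/COP_Carnot = 13.10/8.670 = 1.511 kW = 5155 Btu/h.

5150 Btu/h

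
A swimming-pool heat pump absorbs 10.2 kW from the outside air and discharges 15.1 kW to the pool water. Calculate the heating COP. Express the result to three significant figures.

The first law gives Q̇_H = Q̇_C + Ẇ, so the three rates are Q̇_C = 10.20, Q̇_H = 15.10, Ẇ = 4.900 kW.
COP_HP = Q̇_H/Ẇ = 15.10/4.900 = 3.082.

3.08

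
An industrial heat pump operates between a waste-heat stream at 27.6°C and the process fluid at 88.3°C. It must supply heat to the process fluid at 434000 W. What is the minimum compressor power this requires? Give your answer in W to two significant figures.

In absolute terms T_C = 300.75 K and T_H = 361.45 K, so ΔT = 60.70 K.
COP_Carnot = T_H/ΔT = 361.45/60.70 = 5.955.
Ẇ_min = Q̇/COP_Carnot = 434000/5.955 = 72880 W.

73000 W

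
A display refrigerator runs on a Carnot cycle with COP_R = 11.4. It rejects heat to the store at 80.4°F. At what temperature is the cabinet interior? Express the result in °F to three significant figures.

For a Carnot refrigerator COP_R = T_C/(T_H − T_C), so T_C = COP·T_H/(1 + COP).
With T_H = 300.04 K, T_C = 11.4 × 300.04/12.40 = 275.84 K.
Converting, 275.84 K = 36.85°F.

36.8 °F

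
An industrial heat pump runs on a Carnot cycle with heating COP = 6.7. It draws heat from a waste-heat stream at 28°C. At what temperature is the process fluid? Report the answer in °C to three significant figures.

80.8 °C

COP_HP = T_H/(T_H − T_C) rearranges to T_H = COP·T_C/(COP − 1).
With T_C = 301.15 K, T_H = 6.7 × 301.15/5.700 = 353.98 K.
Converting, 353.98 K = 80.83°C.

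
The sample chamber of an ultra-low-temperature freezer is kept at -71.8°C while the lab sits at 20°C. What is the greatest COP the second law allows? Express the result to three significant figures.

In absolute terms T_C = 201.35 K and T_H = 293.15 K, so ΔT = 91.80 K.
For a reversible cycle, COP_Carnot = T_C/ΔT = 201.35/91.80 = 2.193.

2.19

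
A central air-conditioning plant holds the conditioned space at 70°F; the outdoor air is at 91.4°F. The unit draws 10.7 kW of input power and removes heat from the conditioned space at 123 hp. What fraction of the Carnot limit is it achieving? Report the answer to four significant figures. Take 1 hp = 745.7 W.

0.3463

Converting, Q̇_C = 123.0 hp = 91.72 kW, so COP_actual = Q̇_C/Ẇ = 91.72/10.70 = 8.572.
In absolute terms T_C = 294.26 K and T_H = 306.15 K, so ΔT = 11.89 K.
COP_Carnot = T_C/ΔT = 294.26/11.89 = 24.75.
η_II = COP_actual/COP_Carnot = 8.572/24.75 = 0.3463.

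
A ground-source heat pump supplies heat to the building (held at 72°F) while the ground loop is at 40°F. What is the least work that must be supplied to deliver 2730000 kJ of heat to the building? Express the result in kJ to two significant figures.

In absolute terms T_C = 277.59 K and T_H = 295.37 K, so ΔT = 17.78 K.
The reversible limit is COP_HP = T_H/ΔT = 16.61, so W_min = Q_H/COP = Q_H·ΔT/T_H.
W_min = 2730000 × 17.78/295.37 = 164300 kJ.

160000 kJ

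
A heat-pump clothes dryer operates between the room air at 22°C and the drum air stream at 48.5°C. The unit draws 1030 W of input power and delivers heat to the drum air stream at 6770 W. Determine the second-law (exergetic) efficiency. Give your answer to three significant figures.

0.542

COP_actual = Q̇_H/Ẇ = 6770/1030 = 6.573.
In absolute terms T_C = 295.15 K and T_H = 321.65 K, so ΔT = 26.50 K.
COP_Carnot = T_H/ΔT = 321.65/26.50 = 12.14.
η_II = COP_actual/COP_Carnot = 6.573/12.14 = 0.5415.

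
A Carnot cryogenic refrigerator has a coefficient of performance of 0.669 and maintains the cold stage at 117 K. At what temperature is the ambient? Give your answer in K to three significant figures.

292 K

COP_R = T_C/(T_H − T_C) gives T_H − T_C = T_C/COP.
With T_C = 117.00 K, T_H = 117.00 × (1 + 1/0.669) = 291.89 K.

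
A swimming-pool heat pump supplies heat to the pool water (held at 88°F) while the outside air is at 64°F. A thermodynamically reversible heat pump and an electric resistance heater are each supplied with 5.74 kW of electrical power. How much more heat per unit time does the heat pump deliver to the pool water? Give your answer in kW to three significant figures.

125 kW

In absolute terms T_C = 290.93 K and T_H = 304.26 K, so ΔT = 13.33 K.
COP_Carnot = T_H/ΔT = 304.26/13.33 = 22.82.
The heat pump delivers Q̇_H = COP × Ẇ = 131.0 kW; the resistance heater delivers Ẇ = 5.740 kW.
Extra = (COP − 1)·Ẇ = 125.2 kW.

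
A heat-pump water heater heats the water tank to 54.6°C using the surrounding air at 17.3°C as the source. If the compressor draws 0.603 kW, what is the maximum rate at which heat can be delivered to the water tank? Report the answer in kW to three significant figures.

In absolute terms T_C = 290.45 K and T_H = 327.75 K, so ΔT = 37.30 K.
COP_Carnot = T_H/ΔT = 327.75/37.30 = 8.787.
Q̇_max = COP_Carnot × Ẇ = 8.787 × 0.6030 kW = 5.298 kW.

5.30 kW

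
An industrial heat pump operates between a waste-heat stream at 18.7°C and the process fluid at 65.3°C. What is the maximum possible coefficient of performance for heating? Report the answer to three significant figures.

In absolute terms T_C = 291.85 K and T_H = 338.45 K, so ΔT = 46.60 K.
For a reversible cycle, COP_Carnot = T_H/ΔT = 338.45/46.60 = 7.263.

7.26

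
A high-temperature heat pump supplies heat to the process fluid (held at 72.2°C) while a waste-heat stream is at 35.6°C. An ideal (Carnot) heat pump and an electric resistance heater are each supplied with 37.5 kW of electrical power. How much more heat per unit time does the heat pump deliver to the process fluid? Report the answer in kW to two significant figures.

320 kW

In absolute terms T_C = 308.75 K and T_H = 345.35 K, so ΔT = 36.60 K.
COP_Carnot = T_H/ΔT = 345.35/36.60 = 9.436.
The heat pump delivers Q̇_H = COP × Ẇ = 353.8 kW; the resistance heater delivers Ẇ = 37.50 kW.
Extra = (COP − 1)·Ẇ = 316.3 kW.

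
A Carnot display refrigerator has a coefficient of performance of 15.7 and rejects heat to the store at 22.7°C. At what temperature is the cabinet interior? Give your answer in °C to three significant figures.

4.98 °C

For a Carnot refrigerator COP_R = T_C/(T_H − T_C), so T_C = COP·T_H/(1 + COP).
With T_H = 295.85 K, T_C = 15.7 × 295.85/16.70 = 278.13 K.
Converting, 278.13 K = 4.98°C.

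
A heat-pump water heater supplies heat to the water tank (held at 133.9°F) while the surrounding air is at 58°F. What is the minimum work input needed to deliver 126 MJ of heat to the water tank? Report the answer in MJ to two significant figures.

In absolute terms T_C = 287.59 K and T_H = 329.76 K, so ΔT = 42.17 K.
The reversible limit is COP_HP = T_H/ΔT = 7.820, so W_min = Q_H/COP = Q_H·ΔT/T_H.
W_min = 126.0 × 42.17/329.76 = 16.11 MJ.

16 MJ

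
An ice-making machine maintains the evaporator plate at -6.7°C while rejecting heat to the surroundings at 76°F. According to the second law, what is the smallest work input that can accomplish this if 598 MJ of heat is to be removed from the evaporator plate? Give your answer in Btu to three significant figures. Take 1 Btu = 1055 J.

In absolute terms T_C = 266.45 K and T_H = 297.59 K, so ΔT = 31.14 K.
The reversible limit is COP_R = T_C/ΔT = 8.555, so W_min = Q_C/COP = Q_C·ΔT/T_C.
W_min = 598.0 × 31.14/266.45 = 69.90 MJ = 66250 Btu.

66300 Btu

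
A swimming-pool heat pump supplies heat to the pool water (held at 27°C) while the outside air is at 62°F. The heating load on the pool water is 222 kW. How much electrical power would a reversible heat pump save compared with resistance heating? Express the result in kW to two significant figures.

210 kW

In absolute terms T_C = 289.82 K and T_H = 300.15 K, so ΔT = 10.33 K.
COP_Carnot = T_H/ΔT = 300.15/10.33 = 29.05.
Resistance heating needs Ẇ_res = Q̇_H = 222.0 kW; the reversible heat pump needs only Ẇ_hp = Q̇_H/COP = 7.643 kW.
Saving = 222.0 − 7.643 = 214.4 kW.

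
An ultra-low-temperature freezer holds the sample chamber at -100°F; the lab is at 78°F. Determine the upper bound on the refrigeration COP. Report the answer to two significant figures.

In absolute terms T_C = 199.82 K and T_H = 298.71 K, so ΔT = 98.89 K.
For a reversible cycle, COP_Carnot = T_C/ΔT = 199.82/98.89 = 2.021.

2.0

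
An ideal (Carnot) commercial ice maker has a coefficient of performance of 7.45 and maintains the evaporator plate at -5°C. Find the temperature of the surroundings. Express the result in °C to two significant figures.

COP_R = T_C/(T_H − T_C) gives T_H − T_C = T_C/COP.
With T_C = 268.15 K, T_H = 268.15 × (1 + 1/7.45) = 304.14 K.
Converting, 304.14 K = 30.99°C.

31 °C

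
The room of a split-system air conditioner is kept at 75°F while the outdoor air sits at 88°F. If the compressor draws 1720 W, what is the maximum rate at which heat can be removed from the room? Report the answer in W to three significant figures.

70700 W

In absolute terms T_C = 297.04 K and T_H = 304.26 K, so ΔT = 7.222 K.
COP_Carnot = T_C/ΔT = 297.04/7.222 = 41.13.
Q̇_max = COP_Carnot × Ẇ = 41.13 × 1720 W = 70740 W.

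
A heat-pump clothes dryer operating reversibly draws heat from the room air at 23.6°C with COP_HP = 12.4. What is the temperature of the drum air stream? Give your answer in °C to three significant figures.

49.6 °C

COP_HP = T_H/(T_H − T_C) rearranges to T_H = COP·T_C/(COP − 1).
With T_C = 296.75 K, T_H = 12.4 × 296.75/11.40 = 322.78 K.
Converting, 322.78 K = 49.63°C.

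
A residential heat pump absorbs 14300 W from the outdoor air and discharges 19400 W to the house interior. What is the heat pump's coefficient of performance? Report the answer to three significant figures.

3.80

The first law gives Q̇_H = Q̇_C + Ẇ, so the three rates are Q̇_C = 14300, Q̇_H = 19400, Ẇ = 5100 W.
COP_HP = Q̇_H/Ẇ = 19400/5100 = 3.804.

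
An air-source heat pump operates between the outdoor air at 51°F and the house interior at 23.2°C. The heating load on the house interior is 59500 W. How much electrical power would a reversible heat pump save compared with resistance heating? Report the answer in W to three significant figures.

In absolute terms T_C = 283.71 K and T_H = 296.35 K, so ΔT = 12.64 K.
COP_Carnot = T_H/ΔT = 296.35/12.64 = 23.44.
Resistance heating needs Ẇ_res = Q̇_H = 59500 W; the reversible heat pump needs only Ẇ_hp = Q̇_H/COP = 2539 W.
Saving = 59500 − 2539 = 56960 W.

57000 W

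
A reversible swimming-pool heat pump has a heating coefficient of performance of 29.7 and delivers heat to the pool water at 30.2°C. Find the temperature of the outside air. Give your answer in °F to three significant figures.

68.0 °F

COP_HP = T_H/(T_H − T_C) gives T_H − T_C = T_H/COP.
With T_H = 303.35 K, T_C = 303.35 × (1 − 1/29.7) = 293.14 K.
Converting, 293.14 K = 67.98°F.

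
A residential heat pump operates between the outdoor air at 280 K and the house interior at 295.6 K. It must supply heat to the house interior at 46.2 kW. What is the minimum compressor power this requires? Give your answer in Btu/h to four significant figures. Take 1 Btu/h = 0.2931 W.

The reservoir spacing is ΔT = 295.6 − 280 = 15.60 K.
COP_Carnot = T_H/ΔT = 295.60/15.60 = 18.95.
Ẇ_min = Q̇/COP_Carnot = 46.20/18.95 = 2.438 kW = 8319 Btu/h.

8319 Btu/h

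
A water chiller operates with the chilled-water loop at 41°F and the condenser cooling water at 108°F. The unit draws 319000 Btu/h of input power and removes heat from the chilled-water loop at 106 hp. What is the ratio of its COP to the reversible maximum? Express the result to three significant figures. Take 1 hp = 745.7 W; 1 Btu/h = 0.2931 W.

0.113

Converting, Q̇_C = 106.0 hp = 269700 Btu/h, so COP_actual = Q̇_C/Ẇ = 269700/319000 = 0.8454.
In absolute terms T_C = 278.15 K and T_H = 315.37 K, so ΔT = 37.22 K.
COP_Carnot = T_C/ΔT = 278.15/37.22 = 7.473.
η_II = COP_actual/COP_Carnot = 0.8454/7.473 = 0.1131.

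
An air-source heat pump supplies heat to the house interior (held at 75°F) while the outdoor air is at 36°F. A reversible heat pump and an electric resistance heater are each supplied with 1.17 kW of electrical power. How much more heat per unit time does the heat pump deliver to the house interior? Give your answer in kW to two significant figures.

15 kW

In absolute terms T_C = 275.37 K and T_H = 297.04 K, so ΔT = 21.67 K.
COP_Carnot = T_H/ΔT = 297.04/21.67 = 13.71.
The heat pump delivers Q̇_H = COP × Ẇ = 16.04 kW; the resistance heater delivers Ẇ = 1.170 kW.
Extra = (COP − 1)·Ẇ = 14.87 kW.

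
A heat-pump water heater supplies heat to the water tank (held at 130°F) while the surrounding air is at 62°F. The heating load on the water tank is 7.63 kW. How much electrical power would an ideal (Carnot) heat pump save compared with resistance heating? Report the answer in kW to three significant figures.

6.75 kW

In absolute terms T_C = 289.82 K and T_H = 327.59 K, so ΔT = 37.78 K.
COP_Carnot = T_H/ΔT = 327.59/37.78 = 8.672.
Resistance heating needs Ẇ_res = Q̇_H = 7.630 kW; the reversible heat pump needs only Ẇ_hp = Q̇_H/COP = 0.8799 kW.
Saving = 7.630 − 0.8799 = 6.750 kW.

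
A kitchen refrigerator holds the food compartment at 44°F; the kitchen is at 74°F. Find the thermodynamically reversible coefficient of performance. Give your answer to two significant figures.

17

In absolute terms T_C = 279.82 K and T_H = 296.48 K, so ΔT = 16.67 K.
For a reversible cycle, COP_Carnot = T_C/ΔT = 279.82/16.67 = 16.79.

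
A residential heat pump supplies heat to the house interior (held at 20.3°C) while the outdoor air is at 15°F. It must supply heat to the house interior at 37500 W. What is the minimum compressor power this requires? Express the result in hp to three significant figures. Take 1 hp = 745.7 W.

In absolute terms T_C = 263.71 K and T_H = 293.45 K, so ΔT = 29.74 K.
COP_Carnot = T_H/ΔT = 293.45/29.74 = 9.866.
Ẇ_min = Q̇/COP_Carnot = 37500/9.866 = 3801 W = 5.097 hp.

5.10 hp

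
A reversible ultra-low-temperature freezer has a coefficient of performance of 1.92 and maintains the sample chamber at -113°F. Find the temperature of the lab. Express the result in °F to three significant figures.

67.6 °F

COP_R = T_C/(T_H − T_C) gives T_H − T_C = T_C/COP.
With T_C = 192.59 K, T_H = 192.59 × (1 + 1/1.92) = 292.90 K.
Converting, 292.90 K = 67.56°F.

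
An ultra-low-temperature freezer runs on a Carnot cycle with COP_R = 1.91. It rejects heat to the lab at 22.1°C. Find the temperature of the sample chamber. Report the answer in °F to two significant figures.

-110 °F

For a Carnot refrigerator COP_R = T_C/(T_H − T_C), so T_C = COP·T_H/(1 + COP).
With T_H = 295.25 K, T_C = 1.91 × 295.25/2.910 = 193.79 K.
Converting, 193.79 K = -110.85°F.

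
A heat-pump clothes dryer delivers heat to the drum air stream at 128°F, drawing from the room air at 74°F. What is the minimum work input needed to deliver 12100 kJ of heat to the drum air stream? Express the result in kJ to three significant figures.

1110 kJ

In absolute terms T_C = 296.48 K and T_H = 326.48 K, so ΔT = 30.00 K.
The reversible limit is COP_HP = T_H/ΔT = 10.88, so W_min = Q_H/COP = Q_H·ΔT/T_H.
W_min = 12100 × 30.00/326.48 = 1112 kJ.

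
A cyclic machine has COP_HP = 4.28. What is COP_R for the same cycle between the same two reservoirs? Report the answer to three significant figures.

Since Q_H = Q_C + W for any cycle, COP_R = Q_C/W = Q_H/W − 1.
COP_R = 4.28 − 1 = 3.28.

3.28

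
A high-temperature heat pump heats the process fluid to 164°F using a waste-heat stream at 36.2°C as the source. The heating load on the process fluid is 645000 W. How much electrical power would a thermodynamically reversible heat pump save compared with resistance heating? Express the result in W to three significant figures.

576000 W

In absolute terms T_C = 309.35 K and T_H = 346.48 K, so ΔT = 37.13 K.
COP_Carnot = T_H/ΔT = 346.48/37.13 = 9.331.
Resistance heating needs Ẇ_res = Q̇_H = 645000 W; the reversible heat pump needs only Ẇ_hp = Q̇_H/COP = 69130 W.
Saving = 645000 − 69130 = 575900 W.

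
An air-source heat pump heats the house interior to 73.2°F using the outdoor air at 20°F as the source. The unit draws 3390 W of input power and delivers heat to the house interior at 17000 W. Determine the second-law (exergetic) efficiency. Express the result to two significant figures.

COP_actual = Q̇_H/Ẇ = 17000/3390 = 5.015.
In absolute terms T_C = 266.48 K and T_H = 296.04 K, so ΔT = 29.56 K.
COP_Carnot = T_H/ΔT = 296.04/29.56 = 10.02.
η_II = COP_actual/COP_Carnot = 5.015/10.02 = 0.5007.

0.50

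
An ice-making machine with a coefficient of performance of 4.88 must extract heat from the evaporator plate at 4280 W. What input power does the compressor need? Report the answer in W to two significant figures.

880 W

Ẇ = Q̇_C/COP = 4280/4.88 = 877.0 W.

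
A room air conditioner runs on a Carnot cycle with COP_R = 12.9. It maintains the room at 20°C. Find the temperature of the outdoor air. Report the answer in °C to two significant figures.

43 °C

COP_R = T_C/(T_H − T_C) gives T_H − T_C = T_C/COP.
With T_C = 293.15 K, T_H = 293.15 × (1 + 1/12.9) = 315.87 K.
Converting, 315.87 K = 42.72°C.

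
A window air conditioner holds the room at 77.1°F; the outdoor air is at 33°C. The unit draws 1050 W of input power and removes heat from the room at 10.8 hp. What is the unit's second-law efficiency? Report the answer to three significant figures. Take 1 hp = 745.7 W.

Converting, Q̇_C = 10.80 hp = 8054 W, so COP_actual = Q̇_C/Ẇ = 8054/1050 = 7.670.
In absolute terms T_C = 298.21 K and T_H = 306.15 K, so ΔT = 7.944 K.
COP_Carnot = T_C/ΔT = 298.21/7.944 = 37.54.
η_II = COP_actual/COP_Carnot = 7.670/37.54 = 0.2043.

0.204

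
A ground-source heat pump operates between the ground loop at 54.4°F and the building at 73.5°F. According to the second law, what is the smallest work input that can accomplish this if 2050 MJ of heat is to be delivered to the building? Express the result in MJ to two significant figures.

In absolute terms T_C = 285.59 K and T_H = 296.21 K, so ΔT = 10.61 K.
The reversible limit is COP_HP = T_H/ΔT = 27.91, so W_min = Q_H/COP = Q_H·ΔT/T_H.
W_min = 2050 × 10.61/296.21 = 73.44 MJ.

73 MJ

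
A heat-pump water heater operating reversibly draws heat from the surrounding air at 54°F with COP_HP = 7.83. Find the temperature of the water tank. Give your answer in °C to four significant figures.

COP_HP = T_H/(T_H − T_C) rearranges to T_H = COP·T_C/(COP − 1).
With T_C = 285.37 K, T_H = 7.83 × 285.37/6.830 = 327.15 K.
Converting, 327.15 K = 54.00°C.

54.00 °C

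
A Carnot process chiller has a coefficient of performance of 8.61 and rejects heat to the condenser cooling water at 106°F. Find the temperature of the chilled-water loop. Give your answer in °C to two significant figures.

For a Carnot refrigerator COP_R = T_C/(T_H − T_C), so T_C = COP·T_H/(1 + COP).
With T_H = 314.26 K, T_C = 8.61 × 314.26/9.610 = 281.56 K.
Converting, 281.56 K = 8.41°C.

8.4 °C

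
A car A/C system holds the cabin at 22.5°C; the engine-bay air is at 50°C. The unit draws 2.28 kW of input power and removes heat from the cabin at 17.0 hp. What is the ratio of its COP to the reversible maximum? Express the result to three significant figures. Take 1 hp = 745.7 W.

Converting, Q̇_C = 17.00 hp = 12.68 kW, so COP_actual = Q̇_C/Ẇ = 12.68/2.280 = 5.560.
In absolute terms T_C = 295.65 K and T_H = 323.15 K, so ΔT = 27.50 K.
COP_Carnot = T_C/ΔT = 295.65/27.50 = 10.75.
η_II = COP_actual/COP_Carnot = 5.560/10.75 = 0.5172.

0.517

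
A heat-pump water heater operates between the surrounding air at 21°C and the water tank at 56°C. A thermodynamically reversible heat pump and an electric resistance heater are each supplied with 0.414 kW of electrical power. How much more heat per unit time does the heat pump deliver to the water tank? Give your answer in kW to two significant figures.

In absolute terms T_C = 294.15 K and T_H = 329.15 K, so ΔT = 35.00 K.
COP_Carnot = T_H/ΔT = 329.15/35.00 = 9.404.
The heat pump delivers Q̇_H = COP × Ẇ = 3.893 kW; the resistance heater delivers Ẇ = 0.4140 kW.
Extra = (COP − 1)·Ẇ = 3.479 kW.

3.5 kW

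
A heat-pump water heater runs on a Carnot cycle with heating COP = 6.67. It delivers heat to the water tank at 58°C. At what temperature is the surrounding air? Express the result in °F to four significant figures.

COP_HP = T_H/(T_H − T_C) gives T_H − T_C = T_H/COP.
With T_H = 331.15 K, T_C = 331.15 × (1 − 1/6.67) = 281.50 K.
Converting, 281.50 K = 47.03°F.

47.03 °F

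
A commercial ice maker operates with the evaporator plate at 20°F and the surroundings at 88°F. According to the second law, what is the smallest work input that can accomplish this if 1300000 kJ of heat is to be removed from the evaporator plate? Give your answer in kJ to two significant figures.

In absolute terms T_C = 266.48 K and T_H = 304.26 K, so ΔT = 37.78 K.
The reversible limit is COP_R = T_C/ΔT = 7.054, so W_min = Q_C/COP = Q_C·ΔT/T_C.
W_min = 1300000 × 37.78/266.48 = 184300 kJ.

180000 kJ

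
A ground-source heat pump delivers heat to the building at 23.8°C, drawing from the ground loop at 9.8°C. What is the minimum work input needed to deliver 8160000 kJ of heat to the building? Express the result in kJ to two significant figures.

In absolute terms T_C = 282.95 K and T_H = 296.95 K, so ΔT = 14.00 K.
The reversible limit is COP_HP = T_H/ΔT = 21.21, so W_min = Q_H/COP = Q_H·ΔT/T_H.
W_min = 8160000 × 14.00/296.95 = 384700 kJ.

380000 kJ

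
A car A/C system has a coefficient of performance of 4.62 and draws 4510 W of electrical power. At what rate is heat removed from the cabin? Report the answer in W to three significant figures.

Q̇_C = COP × Ẇ = 4.62 × 4510 = 20840 W.

20800 W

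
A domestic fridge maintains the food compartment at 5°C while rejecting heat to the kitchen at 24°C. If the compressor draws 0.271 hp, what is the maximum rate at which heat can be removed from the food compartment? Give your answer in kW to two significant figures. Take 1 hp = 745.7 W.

3.0 kW

In absolute terms T_C = 278.15 K and T_H = 297.15 K, so ΔT = 19.00 K.
COP_Carnot = T_C/ΔT = 278.15/19.00 = 14.64.
Q̇_max = COP_Carnot × Ẇ = 14.64 × 0.2710 hp = 3.967 hp = 2.958 kW.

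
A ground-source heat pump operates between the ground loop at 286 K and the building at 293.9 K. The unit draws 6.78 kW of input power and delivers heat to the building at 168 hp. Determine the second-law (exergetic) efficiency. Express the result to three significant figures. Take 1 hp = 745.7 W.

0.497

Converting, Q̇_H = 168.0 hp = 125.3 kW, so COP_actual = Q̇_H/Ẇ = 125.3/6.780 = 18.48.
The reservoir spacing is ΔT = 293.9 − 286 = 7.900 K.
COP_Carnot = T_H/ΔT = 293.90/7.900 = 37.20.
η_II = COP_actual/COP_Carnot = 18.48/37.20 = 0.4967.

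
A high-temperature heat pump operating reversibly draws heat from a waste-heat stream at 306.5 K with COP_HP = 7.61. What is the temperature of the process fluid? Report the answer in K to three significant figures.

COP_HP = T_H/(T_H − T_C) rearranges to T_H = COP·T_C/(COP − 1).
With T_C = 306.50 K, T_H = 7.61 × 306.50/6.610 = 352.87 K.

353 K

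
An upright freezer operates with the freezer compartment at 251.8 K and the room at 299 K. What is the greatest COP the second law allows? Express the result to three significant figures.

The reservoir spacing is ΔT = 299 − 251.8 = 47.20 K.
For a reversible cycle, COP_Carnot = T_C/ΔT = 251.80/47.20 = 5.335.

5.33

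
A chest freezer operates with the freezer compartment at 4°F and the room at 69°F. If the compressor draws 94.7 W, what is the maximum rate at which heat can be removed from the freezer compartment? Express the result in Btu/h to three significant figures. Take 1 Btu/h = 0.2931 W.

In absolute terms T_C = 257.59 K and T_H = 293.71 K, so ΔT = 36.11 K.
COP_Carnot = T_C/ΔT = 257.59/36.11 = 7.133.
Q̇_max = COP_Carnot × Ẇ = 7.133 × 94.70 W = 675.5 W = 2305 Btu/h.

2300 Btu/h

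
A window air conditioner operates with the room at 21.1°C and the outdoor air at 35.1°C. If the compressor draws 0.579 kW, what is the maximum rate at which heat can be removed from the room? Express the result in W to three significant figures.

In absolute terms T_C = 294.25 K and T_H = 308.25 K, so ΔT = 14.00 K.
COP_Carnot = T_C/ΔT = 294.25/14.00 = 21.02.
Q̇_max = COP_Carnot × Ẇ = 21.02 × 0.5790 kW = 12.17 kW = 12170 W.

12200 W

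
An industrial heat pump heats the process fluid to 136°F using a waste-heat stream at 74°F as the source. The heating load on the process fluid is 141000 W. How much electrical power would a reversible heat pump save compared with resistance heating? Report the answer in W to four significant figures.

In absolute terms T_C = 296.48 K and T_H = 330.93 K, so ΔT = 34.44 K.
COP_Carnot = T_H/ΔT = 330.93/34.44 = 9.608.
Resistance heating needs Ẇ_res = Q̇_H = 141000 W; the reversible heat pump needs only Ẇ_hp = Q̇_H/COP = 14680 W.
Saving = 141000 − 14680 = 126300 W.

126300 W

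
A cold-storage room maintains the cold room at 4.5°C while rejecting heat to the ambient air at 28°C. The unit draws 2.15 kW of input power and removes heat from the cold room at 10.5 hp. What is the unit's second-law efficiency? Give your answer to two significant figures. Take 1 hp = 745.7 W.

Converting, Q̇_C = 10.50 hp = 7.830 kW, so COP_actual = Q̇_C/Ẇ = 7.830/2.150 = 3.642.
In absolute terms T_C = 277.65 K and T_H = 301.15 K, so ΔT = 23.50 K.
COP_Carnot = T_C/ΔT = 277.65/23.50 = 11.81.
η_II = COP_actual/COP_Carnot = 3.642/11.81 = 0.3082.

0.31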